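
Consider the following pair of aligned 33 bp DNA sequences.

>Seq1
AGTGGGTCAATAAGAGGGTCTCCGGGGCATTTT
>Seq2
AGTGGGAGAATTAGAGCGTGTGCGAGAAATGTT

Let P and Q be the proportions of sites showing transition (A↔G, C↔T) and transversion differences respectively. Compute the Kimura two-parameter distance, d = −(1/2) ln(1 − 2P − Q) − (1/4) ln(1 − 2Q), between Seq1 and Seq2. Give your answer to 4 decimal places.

0.3918

The sequences differ at positions 7 (T/A, transversion), 8 (C/G, transversion), 12 (A/T, transversion), 17 (G/C, transversion), 20 (C/G, transversion), 22 (C/G, transversion), 25 (G/A, transition), 27 (G/A, transition), 28 (C/A, transversion), 31 (T/G, transversion).
Of the 10 differences, 2 transitions and 8 transversions over 33 sites: P = 2/33 = 0.060606, Q = 8/33 = 0.242424.
d = −0.5·ln(0.636364) − 0.25·ln(0.515152) = −0.5·(-0.451985) − 0.25·(-0.663293) = 0.3918.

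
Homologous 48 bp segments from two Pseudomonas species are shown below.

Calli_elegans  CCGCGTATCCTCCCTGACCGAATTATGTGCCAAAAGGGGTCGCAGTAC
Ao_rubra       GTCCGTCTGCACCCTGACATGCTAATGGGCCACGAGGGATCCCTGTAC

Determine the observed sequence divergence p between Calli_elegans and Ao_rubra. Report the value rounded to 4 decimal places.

0.3542

Differing sites — 1:C/G; 2:C/T; 3:G/C; 7:A/C; 9:C/G; 11:T/A; 19:C/A; 20:G/T; 21:A/G; 22:A/C; 24:T/A; 28:T/G; 33:A/C; 34:A/G; 39:G/A; 42:G/C; 44:A/T.
There are 17 differences over 48 sites, so p = 17/48 = 0.3542.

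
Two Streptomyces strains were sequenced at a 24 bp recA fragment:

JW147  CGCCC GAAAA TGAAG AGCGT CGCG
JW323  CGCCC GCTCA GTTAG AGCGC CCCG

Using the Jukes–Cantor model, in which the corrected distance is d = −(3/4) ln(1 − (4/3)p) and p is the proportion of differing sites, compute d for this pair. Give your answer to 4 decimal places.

Mismatches occur at site 7 (A/C), site 8 (A/T), site 9 (A/C), site 11 (T/G), site 12 (G/T), site 13 (A/T), site 20 (T/C), site 22 (G/C).
p = 8/24 = 0.333333.
d = −0.75 · ln(1 − (4/3)·0.333333) = −0.75 · ln(0.555556) = −0.75 · (-0.587786) = 0.4408.

0.4408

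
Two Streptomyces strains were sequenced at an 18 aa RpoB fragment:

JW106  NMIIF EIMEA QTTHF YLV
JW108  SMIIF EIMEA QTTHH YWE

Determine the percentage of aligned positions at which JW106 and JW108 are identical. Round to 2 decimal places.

77.78%

Mismatches occur at site 1 (N→S), site 15 (F→H), site 17 (L→W), site 18 (V→E).
14 of the 18 sites match, so the percent identity is 14/18 × 100 = 77.78%.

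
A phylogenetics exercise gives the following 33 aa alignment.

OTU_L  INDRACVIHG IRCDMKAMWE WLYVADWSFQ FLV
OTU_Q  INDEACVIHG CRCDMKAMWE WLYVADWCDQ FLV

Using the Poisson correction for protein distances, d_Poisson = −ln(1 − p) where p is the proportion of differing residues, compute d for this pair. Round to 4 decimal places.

0.1292

Differing sites — 4:R/E; 11:I/C; 28:S/C; 29:F/D.
p = 4/33 = 0.121212.
d = −ln(1 − 0.121212) = −ln(0.878788) = 0.1292.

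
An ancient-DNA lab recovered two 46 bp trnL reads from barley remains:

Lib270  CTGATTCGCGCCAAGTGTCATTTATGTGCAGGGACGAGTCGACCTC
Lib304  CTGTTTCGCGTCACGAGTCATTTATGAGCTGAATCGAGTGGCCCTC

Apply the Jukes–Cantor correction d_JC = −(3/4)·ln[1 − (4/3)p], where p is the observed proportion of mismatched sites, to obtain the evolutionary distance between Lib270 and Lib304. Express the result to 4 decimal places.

0.2880

The sequences differ at positions 4 (A/T), 11 (C/T), 14 (A/C), 16 (T/A), 27 (T/A), 30 (A/T), 32 (G/A), 33 (G/A), 34 (A/T), 40 (C/G), 42 (A/C).
p = 11/46 = 0.239130.
d = −0.75 · ln(1 − (4/3)·0.239130) = −0.75 · ln(0.681160) = −0.75 · (-0.383958) = 0.2880.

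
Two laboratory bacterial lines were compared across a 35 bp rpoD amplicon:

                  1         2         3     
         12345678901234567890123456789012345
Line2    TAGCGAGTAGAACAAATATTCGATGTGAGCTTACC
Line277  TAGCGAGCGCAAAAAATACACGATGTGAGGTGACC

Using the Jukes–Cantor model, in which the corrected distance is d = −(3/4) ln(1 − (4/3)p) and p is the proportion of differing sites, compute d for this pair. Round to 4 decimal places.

Mismatches occur at site 8 (T/C), site 9 (A/G), site 10 (G/C), site 13 (C/A), site 19 (T/C), site 20 (T/A), site 30 (C/G), site 32 (T/G).
p = 8/35 = 0.228571.
d = −0.75 · ln(1 − (4/3)·0.228571) = −0.75 · ln(0.695239) = −0.75 · (-0.363500) = 0.2726.

0.2726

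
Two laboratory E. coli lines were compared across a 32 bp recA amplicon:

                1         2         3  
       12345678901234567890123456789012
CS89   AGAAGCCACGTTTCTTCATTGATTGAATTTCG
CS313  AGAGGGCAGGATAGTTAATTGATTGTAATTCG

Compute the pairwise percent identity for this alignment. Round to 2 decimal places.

71.88%

Differing sites — 4:A/G; 6:C/G; 9:C/G; 11:T/A; 13:T/A; 14:C/G; 17:C/A; 26:A/T; 28:T/A.
23 of the 32 sites match, so the percent identity is 23/32 × 100 = 71.88%.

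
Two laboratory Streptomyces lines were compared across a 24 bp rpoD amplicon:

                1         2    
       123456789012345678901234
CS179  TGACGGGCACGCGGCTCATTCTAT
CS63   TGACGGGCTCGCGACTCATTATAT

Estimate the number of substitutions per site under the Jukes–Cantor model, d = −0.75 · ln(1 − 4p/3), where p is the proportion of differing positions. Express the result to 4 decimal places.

The sequences differ at positions 9 (A/T), 14 (G/A), 21 (C/A).
p = 3/24 = 0.125000.
d = −0.75 · ln(1 − (4/3)·0.125000) = −0.75 · ln(0.833333) = −0.75 · (-0.182322) = 0.1367.

0.1367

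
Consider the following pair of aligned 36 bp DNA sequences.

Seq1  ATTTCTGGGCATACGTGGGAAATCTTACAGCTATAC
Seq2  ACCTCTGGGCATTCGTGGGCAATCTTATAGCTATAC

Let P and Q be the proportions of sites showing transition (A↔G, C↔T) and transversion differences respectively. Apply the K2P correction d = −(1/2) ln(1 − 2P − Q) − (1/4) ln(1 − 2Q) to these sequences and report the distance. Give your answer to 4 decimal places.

Differing sites — 2:T/C (Ti); 3:T/C (Ti); 13:A/T (Tv); 20:A/C (Tv); 28:C/T (Ti).
Of the 5 differences, 3 transitions and 2 transversions over 36 sites: P = 3/36 = 0.083333, Q = 2/36 = 0.055556.
d = −0.5·ln(0.777778) − 0.25·ln(0.888888) = −0.5·(-0.251314) − 0.25·(-0.117784) = 0.1551.

0.1551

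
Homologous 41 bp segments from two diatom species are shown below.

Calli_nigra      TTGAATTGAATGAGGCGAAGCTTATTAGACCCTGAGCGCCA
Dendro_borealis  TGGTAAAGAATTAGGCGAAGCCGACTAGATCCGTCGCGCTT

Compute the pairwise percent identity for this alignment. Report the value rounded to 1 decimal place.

Mismatches occur at site 2 (T→G), site 4 (A→T), site 6 (T→A), site 7 (T→A), site 12 (G→T), site 22 (T→C), site 23 (T→G), site 25 (T→C), site 30 (C→T), site 33 (T→G), site 34 (G→T), site 35 (A→C), site 40 (C→T), site 41 (A→T).
27 of the 41 sites match, so the percent identity is 27/41 × 100 = 65.9%.

65.9%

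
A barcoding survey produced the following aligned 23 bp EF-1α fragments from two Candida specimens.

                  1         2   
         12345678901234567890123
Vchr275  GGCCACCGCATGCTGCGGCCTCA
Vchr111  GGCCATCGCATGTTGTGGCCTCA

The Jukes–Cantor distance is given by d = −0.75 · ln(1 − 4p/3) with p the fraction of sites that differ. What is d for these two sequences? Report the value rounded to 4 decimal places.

Mismatches occur at site 6 (C↔T), site 13 (C↔T), site 16 (C↔T).
p = 3/23 = 0.130435.
d = −0.75 · ln(1 − (4/3)·0.130435) = −0.75 · ln(0.826087) = −0.75 · (-0.191055) = 0.1433.

0.1433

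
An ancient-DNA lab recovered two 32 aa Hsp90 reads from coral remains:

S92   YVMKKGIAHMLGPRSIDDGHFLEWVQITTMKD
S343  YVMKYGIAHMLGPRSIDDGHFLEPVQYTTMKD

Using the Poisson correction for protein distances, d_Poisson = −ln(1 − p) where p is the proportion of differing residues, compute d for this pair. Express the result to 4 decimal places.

The sequences differ at positions 5 (K/Y), 24 (W/P), 27 (I/Y).
p = 3/32 = 0.093750.
d = −ln(1 − 0.093750) = −ln(0.906250) = 0.0984.

0.0984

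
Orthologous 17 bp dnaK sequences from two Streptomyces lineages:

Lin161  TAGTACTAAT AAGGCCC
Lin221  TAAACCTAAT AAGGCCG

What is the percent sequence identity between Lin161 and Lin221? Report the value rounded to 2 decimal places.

76.47%

The sequences differ at positions 3 (G/A), 4 (T/A), 5 (A/C), 17 (C/G).
13 of the 17 sites match, so the percent identity is 13/17 × 100 = 76.47%.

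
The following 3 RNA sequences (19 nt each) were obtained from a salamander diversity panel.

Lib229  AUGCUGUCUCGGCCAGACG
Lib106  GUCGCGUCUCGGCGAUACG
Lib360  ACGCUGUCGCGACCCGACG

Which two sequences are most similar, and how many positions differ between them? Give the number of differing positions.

4

Pairwise Hamming distances:
  Lib229 vs Lib106: 6
  Lib229 vs Lib360: 4
  Lib106 vs Lib360: 10
The smallest is 4, between Lib229 and Lib360.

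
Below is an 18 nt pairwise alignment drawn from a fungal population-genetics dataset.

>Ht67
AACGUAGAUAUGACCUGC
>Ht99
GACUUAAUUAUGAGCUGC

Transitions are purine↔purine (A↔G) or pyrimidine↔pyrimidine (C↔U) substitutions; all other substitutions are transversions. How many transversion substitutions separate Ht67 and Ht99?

The sequences differ at positions 1 (A/G, transition), 4 (G/U, transversion), 7 (G/A, transition), 8 (A/U, transversion), 14 (C/G, transversion).
Of the 5 differences, 2 transitions and 3 transversions, so the answer is 3.

3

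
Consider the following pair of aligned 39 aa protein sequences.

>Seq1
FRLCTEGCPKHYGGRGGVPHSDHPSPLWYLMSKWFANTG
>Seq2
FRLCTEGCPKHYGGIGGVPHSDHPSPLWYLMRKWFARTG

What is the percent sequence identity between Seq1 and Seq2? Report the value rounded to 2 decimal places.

Mismatches occur at site 15 (R→I), site 32 (S→R), site 37 (N→R).
36 of the 39 sites match, so the percent identity is 36/39 × 100 = 92.31%.

92.31%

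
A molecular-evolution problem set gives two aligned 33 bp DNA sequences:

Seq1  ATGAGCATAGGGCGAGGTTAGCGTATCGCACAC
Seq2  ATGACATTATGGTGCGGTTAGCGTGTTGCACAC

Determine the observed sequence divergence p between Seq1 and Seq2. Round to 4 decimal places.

0.2424

Mismatches occur at site 5 (G↔C), site 6 (C↔A), site 7 (A↔T), site 10 (G↔T), site 13 (C↔T), site 15 (A↔C), site 25 (A↔G), site 27 (C↔T).
There are 8 differences over 33 sites, so p = 8/33 = 0.2424.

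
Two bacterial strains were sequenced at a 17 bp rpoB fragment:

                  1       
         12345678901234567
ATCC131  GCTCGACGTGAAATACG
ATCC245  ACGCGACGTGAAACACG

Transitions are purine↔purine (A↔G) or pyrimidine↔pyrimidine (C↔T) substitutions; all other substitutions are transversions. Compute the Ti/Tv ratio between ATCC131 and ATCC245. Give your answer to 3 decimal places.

2.000

Differing sites — 1:G/A (Ti); 3:T/G (Tv); 14:T/C (Ti).
Of the 3 differences, 2 transitions and 1 transversion, so Ti/Tv = 2/1 = 2.000.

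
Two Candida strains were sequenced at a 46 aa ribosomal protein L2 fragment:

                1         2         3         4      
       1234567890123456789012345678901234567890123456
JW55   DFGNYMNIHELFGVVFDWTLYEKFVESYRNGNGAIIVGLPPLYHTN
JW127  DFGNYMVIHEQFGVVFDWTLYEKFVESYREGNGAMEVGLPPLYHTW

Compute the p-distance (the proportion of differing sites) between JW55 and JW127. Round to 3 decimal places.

Mismatches occur at site 7 (N→V), site 11 (L→Q), site 30 (N→E), site 35 (I→M), site 36 (I→E), site 46 (N→W).
There are 6 differences over 46 sites, so p = 6/46 = 0.130.

0.130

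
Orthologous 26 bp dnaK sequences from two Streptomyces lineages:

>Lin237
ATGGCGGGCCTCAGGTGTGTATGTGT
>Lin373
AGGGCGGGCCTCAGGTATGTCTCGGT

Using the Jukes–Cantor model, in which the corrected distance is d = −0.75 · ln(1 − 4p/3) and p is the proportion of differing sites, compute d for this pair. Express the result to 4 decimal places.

Differing sites — 2:T/G; 17:G/A; 21:A/C; 23:G/C; 24:T/G.
p = 5/26 = 0.192308.
d = −0.75 · ln(1 − (4/3)·0.192308) = −0.75 · ln(0.743589) = −0.75 · (-0.296267) = 0.2222.

0.2222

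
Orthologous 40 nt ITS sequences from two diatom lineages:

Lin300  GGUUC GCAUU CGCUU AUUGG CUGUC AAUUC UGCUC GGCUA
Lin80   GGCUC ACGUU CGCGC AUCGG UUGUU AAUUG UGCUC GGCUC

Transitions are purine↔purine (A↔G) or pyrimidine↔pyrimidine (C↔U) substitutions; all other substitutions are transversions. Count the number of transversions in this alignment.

3

Differing sites — 3:U/C (Ti); 6:G/A (Ti); 8:A/G (Ti); 14:U/G (Tv); 15:U/C (Ti); 18:U/C (Ti); 21:C/U (Ti); 25:C/U (Ti); 30:C/G (Tv); 40:A/C (Tv).
Of the 10 differences, 7 transitions and 3 transversions, so the answer is 3.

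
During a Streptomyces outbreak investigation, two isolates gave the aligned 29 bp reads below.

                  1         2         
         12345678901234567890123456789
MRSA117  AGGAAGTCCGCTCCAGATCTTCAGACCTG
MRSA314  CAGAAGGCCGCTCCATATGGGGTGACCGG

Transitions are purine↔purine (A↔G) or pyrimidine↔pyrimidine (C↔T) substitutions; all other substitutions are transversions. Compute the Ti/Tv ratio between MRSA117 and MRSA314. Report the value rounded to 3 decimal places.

0.111

Differing sites — 1:A/C (Tv); 2:G/A (Ti); 7:T/G (Tv); 16:G/T (Tv); 19:C/G (Tv); 20:T/G (Tv); 21:T/G (Tv); 22:C/G (Tv); 23:A/T (Tv); 28:T/G (Tv).
Of the 10 differences, 1 transition and 9 transversions, so Ti/Tv = 1/9 = 0.111.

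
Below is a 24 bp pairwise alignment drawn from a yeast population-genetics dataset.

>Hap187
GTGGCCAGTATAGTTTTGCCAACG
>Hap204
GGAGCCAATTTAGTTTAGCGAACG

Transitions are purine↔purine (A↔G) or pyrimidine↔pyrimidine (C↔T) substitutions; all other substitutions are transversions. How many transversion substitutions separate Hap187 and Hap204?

4

The sequences differ at positions 2 (T/G, transversion), 3 (G/A, transition), 8 (G/A, transition), 10 (A/T, transversion), 17 (T/A, transversion), 20 (C/G, transversion).
Of the 6 differences, 2 transitions and 4 transversions, so the answer is 4.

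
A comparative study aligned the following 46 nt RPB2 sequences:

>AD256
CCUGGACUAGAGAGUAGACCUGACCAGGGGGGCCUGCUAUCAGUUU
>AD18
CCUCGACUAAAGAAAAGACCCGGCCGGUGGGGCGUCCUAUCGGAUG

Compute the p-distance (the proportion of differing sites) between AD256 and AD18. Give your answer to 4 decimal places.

0.2826

Differing sites — 4:G/C; 10:G/A; 14:G/A; 15:U/A; 21:U/C; 23:A/G; 26:A/G; 28:G/U; 34:C/G; 36:G/C; 42:A/G; 44:U/A; 46:U/G.
There are 13 differences over 46 sites, so p = 13/46 = 0.2826.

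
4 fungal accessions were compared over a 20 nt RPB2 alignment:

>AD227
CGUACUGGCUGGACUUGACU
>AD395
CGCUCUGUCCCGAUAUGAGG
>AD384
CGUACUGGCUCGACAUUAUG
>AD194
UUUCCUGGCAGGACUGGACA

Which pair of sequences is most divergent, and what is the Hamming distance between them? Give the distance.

Pairwise Hamming distances:
  AD227 vs AD395: 9
  AD227 vs AD384: 5
  AD227 vs AD194: 6
  AD395 vs AD384: 7
  AD395 vs AD194: 12
  AD384 vs AD194: 10
The largest is 12, between AD395 and AD194.

12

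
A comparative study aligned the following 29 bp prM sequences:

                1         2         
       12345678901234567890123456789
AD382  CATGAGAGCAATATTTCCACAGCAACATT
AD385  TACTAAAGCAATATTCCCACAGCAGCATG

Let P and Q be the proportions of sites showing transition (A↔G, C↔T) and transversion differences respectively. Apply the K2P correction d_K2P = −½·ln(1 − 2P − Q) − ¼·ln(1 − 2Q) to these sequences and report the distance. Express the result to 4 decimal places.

0.3041

Mismatches occur at site 1 (C→T, transition), site 3 (T→C, transition), site 4 (G→T, transversion), site 6 (G→A, transition), site 16 (T→C, transition), site 25 (A→G, transition), site 29 (T→G, transversion).
Of the 7 differences, 5 transitions and 2 transversions over 29 sites: P = 5/29 = 0.172414, Q = 2/29 = 0.068966.
d = −0.5·ln(0.586206) − 0.25·ln(0.862068) = −0.5·(-0.534084) − 0.25·(-0.148421) = 0.3041.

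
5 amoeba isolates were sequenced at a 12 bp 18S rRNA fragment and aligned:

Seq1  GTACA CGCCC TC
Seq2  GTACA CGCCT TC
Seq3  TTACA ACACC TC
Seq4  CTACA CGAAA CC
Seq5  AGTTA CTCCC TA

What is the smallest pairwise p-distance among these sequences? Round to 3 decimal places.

0.083

Pairwise Hamming distances:
  Seq1 vs Seq2: 1
  Seq1 vs Seq3: 4
  Seq1 vs Seq4: 5
  Seq1 vs Seq5: 6
  Seq2 vs Seq3: 5
  Seq2 vs Seq4: 5
  Seq2 vs Seq5: 7
  Seq3 vs Seq4: 6
  Seq3 vs Seq5: 8
  Seq4 vs Seq5: 10
The smallest is 1 mismatch, between Seq1 and Seq2; p = 1/12 = 0.083.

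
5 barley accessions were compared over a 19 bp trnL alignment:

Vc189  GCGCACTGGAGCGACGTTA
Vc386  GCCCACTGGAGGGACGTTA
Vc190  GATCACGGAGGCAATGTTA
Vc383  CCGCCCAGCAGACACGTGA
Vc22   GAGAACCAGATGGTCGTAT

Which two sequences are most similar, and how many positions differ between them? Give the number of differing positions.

2

Pairwise Hamming distances:
  Vc189 vs Vc386: 2
  Vc189 vs Vc190: 7
  Vc189 vs Vc383: 7
  Vc189 vs Vc22: 9
  Vc386 vs Vc190: 8
  Vc386 vs Vc383: 8
  Vc386 vs Vc22: 9
  Vc190 vs Vc383: 11
  Vc190 vs Vc22: 13
  Vc383 vs Vc22: 13
The smallest is 2, between Vc189 and Vc386.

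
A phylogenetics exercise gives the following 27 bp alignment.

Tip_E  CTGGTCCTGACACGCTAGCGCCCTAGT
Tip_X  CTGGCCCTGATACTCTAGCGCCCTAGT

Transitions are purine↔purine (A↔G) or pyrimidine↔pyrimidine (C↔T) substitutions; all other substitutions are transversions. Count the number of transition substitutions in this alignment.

2

Mismatches occur at site 5 (T↔C, transition), site 11 (C↔T, transition), site 14 (G↔T, transversion).
Of the 3 differences, 2 transitions and 1 transversion, so the answer is 2.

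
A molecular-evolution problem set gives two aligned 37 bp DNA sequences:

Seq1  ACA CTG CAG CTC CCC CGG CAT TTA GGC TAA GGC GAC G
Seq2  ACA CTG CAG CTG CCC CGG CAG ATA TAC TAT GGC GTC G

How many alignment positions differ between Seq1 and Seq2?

7

Mismatches occur at site 12 (C/G), site 21 (T/G), site 22 (T/A), site 25 (G/T), site 26 (G/A), site 30 (A/T), site 35 (A/T).
That gives 7 mismatches out of 37 aligned sites, so the Hamming distance is 7.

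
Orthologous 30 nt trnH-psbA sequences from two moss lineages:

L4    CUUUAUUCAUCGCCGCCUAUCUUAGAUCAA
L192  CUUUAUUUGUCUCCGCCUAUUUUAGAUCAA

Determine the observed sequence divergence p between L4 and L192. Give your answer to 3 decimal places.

Mismatches occur at site 8 (C→U), site 9 (A→G), site 12 (G→U), site 21 (C→U).
There are 4 differences over 30 sites, so p = 4/30 = 0.133.

0.133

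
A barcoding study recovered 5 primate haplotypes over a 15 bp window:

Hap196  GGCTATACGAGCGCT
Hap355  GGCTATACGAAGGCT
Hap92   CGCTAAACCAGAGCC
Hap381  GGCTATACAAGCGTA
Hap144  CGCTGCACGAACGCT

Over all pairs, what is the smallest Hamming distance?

Pairwise Hamming distances:
  Hap196 vs Hap355: 2
  Hap196 vs Hap92: 5
  Hap196 vs Hap381: 3
  Hap196 vs Hap144: 4
  Hap355 vs Hap92: 6
  Hap355 vs Hap381: 5
  Hap355 vs Hap144: 4
  Hap92 vs Hap381: 6
  Hap92 vs Hap144: 6
  Hap381 vs Hap144: 7
The smallest is 2, between Hap196 and Hap355.

2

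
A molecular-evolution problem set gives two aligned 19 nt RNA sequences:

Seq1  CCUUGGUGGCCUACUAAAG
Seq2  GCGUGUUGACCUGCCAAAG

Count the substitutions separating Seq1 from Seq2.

6

Differing sites — 1:C/G; 3:U/G; 6:G/U; 9:G/A; 13:A/G; 15:U/C.
That gives 6 mismatches out of 19 aligned sites, so the Hamming distance is 6.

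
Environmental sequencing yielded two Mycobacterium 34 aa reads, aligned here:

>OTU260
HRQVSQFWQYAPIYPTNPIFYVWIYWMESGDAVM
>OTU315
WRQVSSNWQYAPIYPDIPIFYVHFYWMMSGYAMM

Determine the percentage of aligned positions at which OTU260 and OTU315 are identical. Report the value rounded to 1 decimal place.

The sequences differ at positions 1 (H/W), 6 (Q/S), 7 (F/N), 16 (T/D), 17 (N/I), 23 (W/H), 24 (I/F), 28 (E/M), 31 (D/Y), 33 (V/M).
24 of the 34 sites match, so the percent identity is 24/34 × 100 = 70.6%.

70.6%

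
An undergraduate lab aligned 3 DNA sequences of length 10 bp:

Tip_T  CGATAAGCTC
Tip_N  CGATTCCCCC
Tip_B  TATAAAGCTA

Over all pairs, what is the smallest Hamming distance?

4

Pairwise Hamming distances:
  Tip_T vs Tip_N: 4
  Tip_T vs Tip_B: 5
  Tip_N vs Tip_B: 9
The smallest is 4, between Tip_T and Tip_N.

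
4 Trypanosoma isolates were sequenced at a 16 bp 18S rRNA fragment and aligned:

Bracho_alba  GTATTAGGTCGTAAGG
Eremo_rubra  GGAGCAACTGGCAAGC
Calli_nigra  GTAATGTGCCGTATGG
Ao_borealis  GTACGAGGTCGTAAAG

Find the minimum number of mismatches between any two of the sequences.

Pairwise Hamming distances:
  Bracho_alba vs Eremo_rubra: 8
  Bracho_alba vs Calli_nigra: 5
  Bracho_alba vs Ao_borealis: 3
  Eremo_rubra vs Calli_nigra: 11
  Eremo_rubra vs Ao_borealis: 9
  Calli_nigra vs Ao_borealis: 7
The smallest is 3, between Bracho_alba and Ao_borealis.

3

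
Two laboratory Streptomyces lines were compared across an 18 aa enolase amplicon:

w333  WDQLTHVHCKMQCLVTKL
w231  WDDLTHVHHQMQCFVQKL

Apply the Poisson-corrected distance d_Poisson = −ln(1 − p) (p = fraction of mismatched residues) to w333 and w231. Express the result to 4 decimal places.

Differing sites — 3:Q/D; 9:C/H; 10:K/Q; 14:L/F; 16:T/Q.
p = 5/18 = 0.277778.
d = −ln(1 − 0.277778) = −ln(0.722222) = 0.3254.

0.3254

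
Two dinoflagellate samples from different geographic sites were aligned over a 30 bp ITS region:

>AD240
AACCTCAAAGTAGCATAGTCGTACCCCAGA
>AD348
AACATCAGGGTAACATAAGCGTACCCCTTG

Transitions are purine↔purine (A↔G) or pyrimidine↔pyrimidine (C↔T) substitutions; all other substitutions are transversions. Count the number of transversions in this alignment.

4

The sequences differ at positions 4 (C/A, transversion), 8 (A/G, transition), 9 (A/G, transition), 13 (G/A, transition), 18 (G/A, transition), 19 (T/G, transversion), 28 (A/T, transversion), 29 (G/T, transversion), 30 (A/G, transition).
Of the 9 differences, 5 transitions and 4 transversions, so the answer is 4.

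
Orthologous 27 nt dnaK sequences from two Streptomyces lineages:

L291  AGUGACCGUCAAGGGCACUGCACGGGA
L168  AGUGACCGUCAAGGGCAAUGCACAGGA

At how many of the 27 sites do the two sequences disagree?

2

Mismatches occur at site 18 (C↔A), site 24 (G↔A).
That gives 2 mismatches out of 27 aligned sites, so the Hamming distance is 2.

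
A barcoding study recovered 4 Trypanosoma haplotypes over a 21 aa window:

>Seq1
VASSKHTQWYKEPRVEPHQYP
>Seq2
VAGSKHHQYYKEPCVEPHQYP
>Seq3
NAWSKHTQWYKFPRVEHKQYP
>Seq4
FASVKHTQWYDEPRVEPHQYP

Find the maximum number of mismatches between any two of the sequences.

Pairwise Hamming distances:
  Seq1 vs Seq2: 4
  Seq1 vs Seq3: 5
  Seq1 vs Seq4: 3
  Seq2 vs Seq3: 8
  Seq2 vs Seq4: 7
  Seq3 vs Seq4: 7
The largest is 8, between Seq2 and Seq3.

8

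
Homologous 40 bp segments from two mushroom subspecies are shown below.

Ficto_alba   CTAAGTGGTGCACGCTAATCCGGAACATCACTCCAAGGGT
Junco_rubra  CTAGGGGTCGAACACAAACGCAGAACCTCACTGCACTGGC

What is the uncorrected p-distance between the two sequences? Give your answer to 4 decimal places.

Differing sites — 4:A/G; 6:T/G; 8:G/T; 9:T/C; 11:C/A; 14:G/A; 16:T/A; 19:T/C; 20:C/G; 22:G/A; 27:A/C; 33:C/G; 36:A/C; 37:G/T; 40:T/C.
There are 15 differences over 40 sites, so p = 15/40 = 0.3750.

0.3750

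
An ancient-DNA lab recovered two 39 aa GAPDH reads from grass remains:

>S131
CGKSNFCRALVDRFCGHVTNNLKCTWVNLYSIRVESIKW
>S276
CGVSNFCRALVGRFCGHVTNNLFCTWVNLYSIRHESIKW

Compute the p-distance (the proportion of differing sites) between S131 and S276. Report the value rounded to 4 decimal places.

0.1026

The sequences differ at positions 3 (K/V), 12 (D/G), 23 (K/F), 34 (V/H).
There are 4 differences over 39 sites, so p = 4/39 = 0.1026.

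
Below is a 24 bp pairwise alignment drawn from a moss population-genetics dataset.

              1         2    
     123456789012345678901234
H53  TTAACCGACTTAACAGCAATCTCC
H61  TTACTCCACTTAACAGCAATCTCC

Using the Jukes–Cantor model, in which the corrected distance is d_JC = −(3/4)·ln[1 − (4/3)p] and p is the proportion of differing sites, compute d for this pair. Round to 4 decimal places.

Differing sites — 4:A/C; 5:C/T; 7:G/C.
p = 3/24 = 0.125000.
d = −0.75 · ln(1 − (4/3)·0.125000) = −0.75 · ln(0.833333) = −0.75 · (-0.182322) = 0.1367.

0.1367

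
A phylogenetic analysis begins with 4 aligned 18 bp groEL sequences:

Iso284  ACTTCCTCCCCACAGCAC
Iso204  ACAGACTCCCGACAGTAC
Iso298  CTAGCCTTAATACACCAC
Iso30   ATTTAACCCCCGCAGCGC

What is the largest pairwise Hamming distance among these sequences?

13

Pairwise Hamming distances:
  Iso284 vs Iso204: 5
  Iso284 vs Iso298: 9
  Iso284 vs Iso30: 6
  Iso204 vs Iso298: 9
  Iso204 vs Iso30: 9
  Iso298 vs Iso30: 13
The largest is 13, between Iso298 and Iso30.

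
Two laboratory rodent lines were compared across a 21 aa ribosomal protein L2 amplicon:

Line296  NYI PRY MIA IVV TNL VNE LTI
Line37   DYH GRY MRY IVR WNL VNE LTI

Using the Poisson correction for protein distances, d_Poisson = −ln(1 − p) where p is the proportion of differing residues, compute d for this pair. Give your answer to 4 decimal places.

0.4055

The sequences differ at positions 1 (N/D), 3 (I/H), 4 (P/G), 8 (I/R), 9 (A/Y), 12 (V/R), 13 (T/W).
p = 7/21 = 0.333333.
d = −ln(1 − 0.333333) = −ln(0.666667) = 0.4055.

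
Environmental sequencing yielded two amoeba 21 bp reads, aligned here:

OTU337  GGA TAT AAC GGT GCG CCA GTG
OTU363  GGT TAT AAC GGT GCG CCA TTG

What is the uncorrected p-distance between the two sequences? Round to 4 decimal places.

0.0952

The sequences differ at positions 3 (A/T), 19 (G/T).
There are 2 differences over 21 sites, so p = 2/21 = 0.0952.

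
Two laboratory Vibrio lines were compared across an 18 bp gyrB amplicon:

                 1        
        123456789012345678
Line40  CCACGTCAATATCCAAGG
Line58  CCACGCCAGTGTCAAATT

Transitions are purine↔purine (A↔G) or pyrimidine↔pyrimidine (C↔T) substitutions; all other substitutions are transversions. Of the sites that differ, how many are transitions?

The sequences differ at positions 6 (T/C, transition), 9 (A/G, transition), 11 (A/G, transition), 14 (C/A, transversion), 17 (G/T, transversion), 18 (G/T, transversion).
Of the 6 differences, 3 transitions and 3 transversions, so the answer is 3.

3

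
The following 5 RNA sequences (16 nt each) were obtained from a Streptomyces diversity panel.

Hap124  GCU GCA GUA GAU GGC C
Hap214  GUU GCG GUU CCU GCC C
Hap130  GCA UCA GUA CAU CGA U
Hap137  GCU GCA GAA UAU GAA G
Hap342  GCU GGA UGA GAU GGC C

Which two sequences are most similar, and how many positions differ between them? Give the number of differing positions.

3

Pairwise Hamming distances:
  Hap124 vs Hap214: 6
  Hap124 vs Hap130: 6
  Hap124 vs Hap137: 5
  Hap124 vs Hap342: 3
  Hap214 vs Hap130: 10
  Hap214 vs Hap137: 9
  Hap214 vs Hap342: 9
  Hap130 vs Hap137: 7
  Hap130 vs Hap342: 9
  Hap137 vs Hap342: 7
The smallest is 3, between Hap124 and Hap342.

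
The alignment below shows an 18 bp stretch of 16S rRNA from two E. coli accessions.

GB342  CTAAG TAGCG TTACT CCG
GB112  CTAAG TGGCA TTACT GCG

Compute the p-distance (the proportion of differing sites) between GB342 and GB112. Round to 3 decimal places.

The sequences differ at positions 7 (A/G), 10 (G/A), 16 (C/G).
There are 3 differences over 18 sites, so p = 3/18 = 0.167.

0.167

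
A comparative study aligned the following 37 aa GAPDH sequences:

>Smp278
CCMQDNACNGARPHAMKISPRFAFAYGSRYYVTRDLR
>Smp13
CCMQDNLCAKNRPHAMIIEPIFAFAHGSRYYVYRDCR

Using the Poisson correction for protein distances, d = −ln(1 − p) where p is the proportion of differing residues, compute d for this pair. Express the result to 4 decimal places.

0.3151

Mismatches occur at site 7 (A→L), site 9 (N→A), site 10 (G→K), site 11 (A→N), site 17 (K→I), site 19 (S→E), site 21 (R→I), site 26 (Y→H), site 33 (T→Y), site 36 (L→C).
p = 10/37 = 0.270270.
d = −ln(1 − 0.270270) = −ln(0.729730) = 0.3151.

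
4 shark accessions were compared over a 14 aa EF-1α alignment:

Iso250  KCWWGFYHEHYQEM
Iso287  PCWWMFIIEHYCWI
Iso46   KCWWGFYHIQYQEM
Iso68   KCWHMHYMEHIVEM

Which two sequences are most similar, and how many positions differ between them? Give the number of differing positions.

Pairwise Hamming distances:
  Iso250 vs Iso287: 7
  Iso250 vs Iso46: 2
  Iso250 vs Iso68: 6
  Iso287 vs Iso46: 9
  Iso287 vs Iso68: 9
  Iso46 vs Iso68: 8
The smallest is 2, between Iso250 and Iso46.

2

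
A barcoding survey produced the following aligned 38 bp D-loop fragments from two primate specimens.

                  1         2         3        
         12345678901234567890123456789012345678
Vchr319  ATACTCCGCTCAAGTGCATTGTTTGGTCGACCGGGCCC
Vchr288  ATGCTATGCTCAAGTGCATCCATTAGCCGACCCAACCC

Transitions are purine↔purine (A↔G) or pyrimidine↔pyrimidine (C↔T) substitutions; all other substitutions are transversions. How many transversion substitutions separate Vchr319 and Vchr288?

Differing sites — 3:A/G (Ti); 6:C/A (Tv); 7:C/T (Ti); 20:T/C (Ti); 21:G/C (Tv); 22:T/A (Tv); 25:G/A (Ti); 27:T/C (Ti); 33:G/C (Tv); 34:G/A (Ti); 35:G/A (Ti).
Of the 11 differences, 7 transitions and 4 transversions, so the answer is 4.

4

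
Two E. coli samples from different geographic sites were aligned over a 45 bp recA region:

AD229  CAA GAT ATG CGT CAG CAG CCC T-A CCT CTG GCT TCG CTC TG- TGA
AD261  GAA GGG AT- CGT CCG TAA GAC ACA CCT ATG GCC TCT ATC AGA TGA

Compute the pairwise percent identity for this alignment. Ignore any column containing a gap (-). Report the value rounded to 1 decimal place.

66.7%

Excluding the 3 gap columns leaves 42 comparable sites.
Mismatches occur at site 1 (C/G), site 5 (A/G), site 6 (T/G), site 14 (A/C), site 16 (C/T), site 18 (G/A), site 19 (C/G), site 20 (C/A), site 22 (T/A), site 28 (C/A), site 33 (T/C), site 36 (G/T), site 37 (C/A), site 40 (T/A).
28 of the 42 comparable sites match, so the percent identity is 28/42 × 100 = 66.7%.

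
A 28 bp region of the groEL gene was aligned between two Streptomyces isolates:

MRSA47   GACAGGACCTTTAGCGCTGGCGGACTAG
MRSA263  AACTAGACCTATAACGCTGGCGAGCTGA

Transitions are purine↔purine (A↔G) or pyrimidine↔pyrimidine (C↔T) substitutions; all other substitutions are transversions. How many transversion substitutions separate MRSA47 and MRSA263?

2

The sequences differ at positions 1 (G/A, transition), 4 (A/T, transversion), 5 (G/A, transition), 11 (T/A, transversion), 14 (G/A, transition), 23 (G/A, transition), 24 (A/G, transition), 27 (A/G, transition), 28 (G/A, transition).
Of the 9 differences, 7 transitions and 2 transversions, so the answer is 2.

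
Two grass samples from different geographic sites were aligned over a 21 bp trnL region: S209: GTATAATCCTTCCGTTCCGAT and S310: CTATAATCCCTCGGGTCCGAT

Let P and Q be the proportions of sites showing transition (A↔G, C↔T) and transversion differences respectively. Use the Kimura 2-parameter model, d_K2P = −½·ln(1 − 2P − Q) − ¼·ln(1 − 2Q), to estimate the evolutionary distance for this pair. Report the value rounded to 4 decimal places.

0.2201

The sequences differ at positions 1 (G/C, transversion), 10 (T/C, transition), 13 (C/G, transversion), 15 (T/G, transversion).
Of the 4 differences, 1 transition and 3 transversions over 21 sites: P = 1/21 = 0.047619, Q = 3/21 = 0.142857.
d = −0.5·ln(0.761905) − 0.25·ln(0.714286) = −0.5·(-0.271933) − 0.25·(-0.336472) = 0.2201.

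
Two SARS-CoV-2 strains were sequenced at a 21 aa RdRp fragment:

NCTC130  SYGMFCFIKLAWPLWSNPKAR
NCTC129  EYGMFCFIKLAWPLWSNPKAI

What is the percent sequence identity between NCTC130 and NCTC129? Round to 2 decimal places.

90.48%

Mismatches occur at site 1 (S↔E), site 21 (R↔I).
19 of the 21 sites match, so the percent identity is 19/21 × 100 = 90.48%.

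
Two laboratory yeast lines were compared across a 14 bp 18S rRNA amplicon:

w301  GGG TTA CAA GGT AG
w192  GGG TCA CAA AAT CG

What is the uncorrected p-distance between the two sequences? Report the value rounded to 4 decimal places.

0.2857

Differing sites — 5:T/C; 10:G/A; 11:G/A; 13:A/C.
There are 4 differences over 14 sites, so p = 4/14 = 0.2857.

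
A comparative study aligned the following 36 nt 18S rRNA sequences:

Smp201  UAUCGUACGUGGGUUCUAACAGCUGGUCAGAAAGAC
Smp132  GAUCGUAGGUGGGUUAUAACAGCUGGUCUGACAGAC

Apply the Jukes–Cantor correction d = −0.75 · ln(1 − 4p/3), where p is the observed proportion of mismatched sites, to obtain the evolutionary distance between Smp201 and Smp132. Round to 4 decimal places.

The sequences differ at positions 1 (U/G), 8 (C/G), 16 (C/A), 29 (A/U), 32 (A/C).
p = 5/36 = 0.138889.
d = −0.75 · ln(1 − (4/3)·0.138889) = −0.75 · ln(0.814815) = −0.75 · (-0.204794) = 0.1536.

0.1536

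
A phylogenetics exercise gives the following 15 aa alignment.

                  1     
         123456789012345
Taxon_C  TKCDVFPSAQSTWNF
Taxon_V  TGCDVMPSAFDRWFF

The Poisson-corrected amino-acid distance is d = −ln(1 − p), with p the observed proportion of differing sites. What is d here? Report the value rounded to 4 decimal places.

0.5108

The sequences differ at positions 2 (K/G), 6 (F/M), 10 (Q/F), 11 (S/D), 12 (T/R), 14 (N/F).
p = 6/15 = 0.400000.
d = −ln(1 − 0.400000) = −ln(0.600000) = 0.5108.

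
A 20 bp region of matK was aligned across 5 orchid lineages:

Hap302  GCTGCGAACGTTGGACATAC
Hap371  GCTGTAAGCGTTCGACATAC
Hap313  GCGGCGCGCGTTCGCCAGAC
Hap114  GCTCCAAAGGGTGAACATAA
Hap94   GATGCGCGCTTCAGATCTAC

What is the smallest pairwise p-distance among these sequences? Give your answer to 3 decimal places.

0.200

Pairwise Hamming distances:
  Hap302 vs Hap371: 4
  Hap302 vs Hap313: 6
  Hap302 vs Hap114: 6
  Hap302 vs Hap94: 8
  Hap371 vs Hap313: 6
  Hap371 vs Hap114: 8
  Hap371 vs Hap94: 9
  Hap313 vs Hap114: 12
  Hap313 vs Hap94: 9
  Hap114 vs Hap94: 14
The smallest is 4 mismatches, between Hap302 and Hap371; p = 4/20 = 0.200.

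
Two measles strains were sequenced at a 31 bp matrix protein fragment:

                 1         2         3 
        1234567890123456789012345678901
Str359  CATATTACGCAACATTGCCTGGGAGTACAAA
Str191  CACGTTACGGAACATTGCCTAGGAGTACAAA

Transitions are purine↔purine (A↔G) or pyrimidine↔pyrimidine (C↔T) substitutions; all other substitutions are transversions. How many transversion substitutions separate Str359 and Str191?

The sequences differ at positions 3 (T/C, transition), 4 (A/G, transition), 10 (C/G, transversion), 21 (G/A, transition).
Of the 4 differences, 3 transitions and 1 transversion, so the answer is 1.

1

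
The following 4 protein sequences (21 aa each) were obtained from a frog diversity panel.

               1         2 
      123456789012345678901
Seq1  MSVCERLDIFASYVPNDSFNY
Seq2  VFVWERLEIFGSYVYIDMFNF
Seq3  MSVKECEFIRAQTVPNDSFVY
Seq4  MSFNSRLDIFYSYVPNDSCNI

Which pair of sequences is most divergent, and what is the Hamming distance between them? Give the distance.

15

Pairwise Hamming distances:
  Seq1 vs Seq2: 9
  Seq1 vs Seq3: 8
  Seq1 vs Seq4: 6
  Seq2 vs Seq3: 15
  Seq2 vs Seq4: 12
  Seq3 vs Seq4: 13
The largest is 15, between Seq2 and Seq3.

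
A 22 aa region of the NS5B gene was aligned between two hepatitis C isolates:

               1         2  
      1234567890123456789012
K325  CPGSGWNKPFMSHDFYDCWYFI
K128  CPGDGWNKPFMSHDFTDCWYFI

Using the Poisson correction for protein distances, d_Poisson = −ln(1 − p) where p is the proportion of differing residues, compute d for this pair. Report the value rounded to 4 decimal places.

0.0953

The sequences differ at positions 4 (S/D), 16 (Y/T).
p = 2/22 = 0.090909.
d = −ln(1 − 0.090909) = −ln(0.909091) = 0.0953.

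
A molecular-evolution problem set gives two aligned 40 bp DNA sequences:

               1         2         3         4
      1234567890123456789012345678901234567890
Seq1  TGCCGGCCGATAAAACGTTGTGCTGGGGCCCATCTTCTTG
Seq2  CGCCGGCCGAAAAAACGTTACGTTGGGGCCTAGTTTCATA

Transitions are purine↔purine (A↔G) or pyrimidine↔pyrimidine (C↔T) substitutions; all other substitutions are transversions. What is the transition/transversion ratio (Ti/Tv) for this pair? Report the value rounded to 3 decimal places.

2.333

Differing sites — 1:T/C (Ti); 11:T/A (Tv); 20:G/A (Ti); 21:T/C (Ti); 23:C/T (Ti); 31:C/T (Ti); 33:T/G (Tv); 34:C/T (Ti); 38:T/A (Tv); 40:G/A (Ti).
Of the 10 differences, 7 transitions and 3 transversions, so Ti/Tv = 7/3 = 2.333.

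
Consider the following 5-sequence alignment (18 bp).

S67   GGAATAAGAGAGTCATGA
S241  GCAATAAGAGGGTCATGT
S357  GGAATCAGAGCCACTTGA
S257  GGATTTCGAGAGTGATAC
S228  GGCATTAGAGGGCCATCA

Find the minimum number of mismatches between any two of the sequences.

Pairwise Hamming distances:
  S67 vs S241: 3
  S67 vs S357: 5
  S67 vs S257: 6
  S67 vs S228: 5
  S241 vs S357: 7
  S241 vs S257: 8
  S241 vs S228: 6
  S357 vs S257: 10
  S357 vs S228: 7
  S257 vs S228: 8
The smallest is 3, between S67 and S241.

3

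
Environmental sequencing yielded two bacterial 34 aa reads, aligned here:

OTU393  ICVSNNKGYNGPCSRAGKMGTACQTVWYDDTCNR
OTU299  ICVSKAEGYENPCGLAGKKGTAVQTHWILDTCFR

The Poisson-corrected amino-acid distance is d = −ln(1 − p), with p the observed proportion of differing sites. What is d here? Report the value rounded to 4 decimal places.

0.4818

The sequences differ at positions 5 (N/K), 6 (N/A), 7 (K/E), 10 (N/E), 11 (G/N), 14 (S/G), 15 (R/L), 19 (M/K), 23 (C/V), 26 (V/H), 28 (Y/I), 29 (D/L), 33 (N/F).
p = 13/34 = 0.382353.
d = −ln(1 − 0.382353) = −ln(0.617647) = 0.4818.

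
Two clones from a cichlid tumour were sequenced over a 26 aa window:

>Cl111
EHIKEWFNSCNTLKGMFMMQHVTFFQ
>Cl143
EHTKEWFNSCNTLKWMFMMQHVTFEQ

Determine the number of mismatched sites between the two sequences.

Mismatches occur at site 3 (I/T), site 15 (G/W), site 25 (F/E).
That gives 3 mismatches out of 26 aligned sites, so the Hamming distance is 3.

3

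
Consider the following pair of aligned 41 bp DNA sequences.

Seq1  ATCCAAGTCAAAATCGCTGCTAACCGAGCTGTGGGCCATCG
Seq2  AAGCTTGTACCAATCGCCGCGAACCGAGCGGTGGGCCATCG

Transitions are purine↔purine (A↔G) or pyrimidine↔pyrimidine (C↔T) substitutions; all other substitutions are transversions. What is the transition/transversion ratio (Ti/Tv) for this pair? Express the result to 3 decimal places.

Differing sites — 2:T/A (Tv); 3:C/G (Tv); 5:A/T (Tv); 6:A/T (Tv); 9:C/A (Tv); 10:A/C (Tv); 11:A/C (Tv); 18:T/C (Ti); 21:T/G (Tv); 30:T/G (Tv).
Of the 10 differences, 1 transition and 9 transversions, so Ti/Tv = 1/9 = 0.111.

0.111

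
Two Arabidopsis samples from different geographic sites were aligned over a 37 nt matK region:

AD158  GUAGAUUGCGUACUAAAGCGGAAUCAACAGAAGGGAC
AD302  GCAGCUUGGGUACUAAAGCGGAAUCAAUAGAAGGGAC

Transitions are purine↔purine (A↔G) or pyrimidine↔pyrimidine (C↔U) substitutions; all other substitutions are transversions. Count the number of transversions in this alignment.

2

The sequences differ at positions 2 (U/C, transition), 5 (A/C, transversion), 9 (C/G, transversion), 28 (C/U, transition).
Of the 4 differences, 2 transitions and 2 transversions, so the answer is 2.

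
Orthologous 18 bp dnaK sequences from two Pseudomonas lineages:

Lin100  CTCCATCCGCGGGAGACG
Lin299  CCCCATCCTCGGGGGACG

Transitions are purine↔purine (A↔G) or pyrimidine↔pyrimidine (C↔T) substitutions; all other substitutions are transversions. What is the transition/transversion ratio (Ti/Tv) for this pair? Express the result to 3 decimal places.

2.000

The sequences differ at positions 2 (T/C, transition), 9 (G/T, transversion), 14 (A/G, transition).
Of the 3 differences, 2 transitions and 1 transversion, so Ti/Tv = 2/1 = 2.000.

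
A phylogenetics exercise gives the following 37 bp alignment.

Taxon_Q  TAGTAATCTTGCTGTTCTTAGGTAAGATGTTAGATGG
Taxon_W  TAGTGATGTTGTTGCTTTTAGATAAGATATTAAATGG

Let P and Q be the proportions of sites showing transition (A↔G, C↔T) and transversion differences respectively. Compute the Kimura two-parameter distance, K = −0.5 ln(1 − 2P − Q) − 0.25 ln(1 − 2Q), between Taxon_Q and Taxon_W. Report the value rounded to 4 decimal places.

0.2738

Mismatches occur at site 5 (A↔G, transition), site 8 (C↔G, transversion), site 12 (C↔T, transition), site 15 (T↔C, transition), site 17 (C↔T, transition), site 22 (G↔A, transition), site 29 (G↔A, transition), site 33 (G↔A, transition).
Of the 8 differences, 7 transitions and 1 transversion over 37 sites: P = 7/37 = 0.189189, Q = 1/37 = 0.027027.
d = −0.5·ln(0.594595) − 0.25·ln(0.945946) = −0.5·(-0.519875) − 0.25·(-0.055570) = 0.2738.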